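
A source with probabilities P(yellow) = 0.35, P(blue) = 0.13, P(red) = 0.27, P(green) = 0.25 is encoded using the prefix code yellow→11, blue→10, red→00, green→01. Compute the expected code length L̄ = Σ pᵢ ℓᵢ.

L̄ = Σ pᵢ·ℓᵢ = 0.35·2 + 0.13·2 + 0.27·2 + 0.25·2 = 2 bits/symbol.

2 bits/symbol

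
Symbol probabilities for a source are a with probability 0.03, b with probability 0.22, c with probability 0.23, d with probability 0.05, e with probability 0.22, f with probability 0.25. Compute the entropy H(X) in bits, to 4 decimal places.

2.3167 bits

H = −Σ pᵢ log₂ pᵢ.
−0.03·log₂(0.03) = 0.1518
−0.22·log₂(0.22) = 0.4806
−0.23·log₂(0.23) = 0.4877
−0.05·log₂(0.05) = 0.2161
−0.22·log₂(0.22) = 0.4806
−0.25·log₂(0.25) = 0.5000
Sum ≈ 2.3167 → 2.3167 bits.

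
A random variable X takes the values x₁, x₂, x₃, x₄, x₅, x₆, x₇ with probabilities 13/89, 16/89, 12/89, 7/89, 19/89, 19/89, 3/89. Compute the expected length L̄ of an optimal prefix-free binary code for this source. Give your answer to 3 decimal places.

2.685 bits/symbol

Repeatedly combine the two least-probable nodes; the expected code length is the sum of the merged weights.
merge 3/89 + 7/89 → 10/89
merge 10/89 + 12/89 → 22/89
merge 13/89 + 16/89 → 29/89
merge 19/89 + 19/89 → 38/89
merge 22/89 + 29/89 → 51/89
merge 38/89 + 51/89 → 1
L = 10/89 + 22/89 + 29/89 + 38/89 + 51/89 + 1 = 239/89 ≈ 2.685 bits/symbol.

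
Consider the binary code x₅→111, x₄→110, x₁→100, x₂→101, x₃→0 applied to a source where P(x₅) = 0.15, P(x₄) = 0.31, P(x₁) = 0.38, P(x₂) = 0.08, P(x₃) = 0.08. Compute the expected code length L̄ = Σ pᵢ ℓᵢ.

2.84 bits/symbol

L̄ = Σ pᵢ·ℓᵢ = 0.15·3 + 0.31·3 + 0.38·3 + 0.08·3 + 0.08·1 = 2.84 bits/symbol.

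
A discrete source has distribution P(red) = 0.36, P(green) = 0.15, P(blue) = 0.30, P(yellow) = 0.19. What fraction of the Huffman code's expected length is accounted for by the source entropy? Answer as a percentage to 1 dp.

Entropy H = −Σ p log₂ p ≈ 1.9175 bits.
Huffman merges: 3/20+19/100→17/50; 3/10+17/50→16/25; 9/25+16/25→1. L = 99/50 ≈ 1.9800.
Efficiency = H/L = 1.9175/1.9800 = 96.8%.

96.8%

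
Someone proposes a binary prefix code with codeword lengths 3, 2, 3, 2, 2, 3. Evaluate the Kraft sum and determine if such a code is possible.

1.125; no

With common denominator 2^3 = 8: Σ 2^(−ℓᵢ) = 1/8 + 2/8 + 1/8 + 2/8 + 2/8 + 1/8 = 9/8 = 1.125.
Kraft's inequality requires Σ ≤ 1; here Σ = 1.125 > 1, so no such prefix code exists.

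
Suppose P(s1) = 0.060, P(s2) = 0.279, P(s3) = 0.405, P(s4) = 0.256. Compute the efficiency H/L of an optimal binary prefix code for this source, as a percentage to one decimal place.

Entropy H = −Σ p log₂ p ≈ 1.7887 bits.
Huffman merges: 3/50+32/125→79/250; 279/1000+79/250→119/200; 81/200+119/200→1. L = 1911/1000 ≈ 1.9110.
Efficiency = H/L = 1.7887/1.9110 = 93.6%.

93.6%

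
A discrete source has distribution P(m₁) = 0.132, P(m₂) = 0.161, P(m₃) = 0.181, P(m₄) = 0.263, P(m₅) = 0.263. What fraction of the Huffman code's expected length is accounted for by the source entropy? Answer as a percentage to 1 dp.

99.0%

Entropy H = −Σ p log₂ p ≈ 2.2697 bits.
Huffman merges: 33/250+161/1000→293/1000; 181/1000+263/1000→111/250; 263/1000+293/1000→139/250; 111/250+139/250→1. L = 2293/1000 ≈ 2.2930.
Efficiency = H/L = 2.2697/2.2930 = 99.0%.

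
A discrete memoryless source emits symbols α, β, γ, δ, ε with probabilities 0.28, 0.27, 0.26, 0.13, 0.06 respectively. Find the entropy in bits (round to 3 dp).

H = −Σ pᵢ log₂ pᵢ.
−0.28·log₂(0.28) = 0.5142
−0.27·log₂(0.27) = 0.5100
−0.26·log₂(0.26) = 0.5053
−0.13·log₂(0.13) = 0.3826
−0.06·log₂(0.06) = 0.2435
Sum ≈ 2.1557 → 2.156 bits.

2.156 bits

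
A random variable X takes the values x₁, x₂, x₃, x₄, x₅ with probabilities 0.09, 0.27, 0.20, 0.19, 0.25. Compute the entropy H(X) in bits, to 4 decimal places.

H = −Σ pᵢ log₂ pᵢ.
−0.09·log₂(0.09) = 0.3127
−0.27·log₂(0.27) = 0.5100
−0.20·log₂(0.20) = 0.4644
−0.19·log₂(0.19) = 0.4552
−0.25·log₂(0.25) = 0.5000
Sum ≈ 2.2423 → 2.2423 bits.

2.2423 bits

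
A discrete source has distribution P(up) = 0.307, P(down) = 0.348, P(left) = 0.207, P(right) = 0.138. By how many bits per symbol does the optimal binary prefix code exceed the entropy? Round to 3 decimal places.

Entropy H = −Σ p log₂ p ≈ 1.9176 bits.
Huffman merges: 69/500+207/1000→69/200; 307/1000+69/200→163/250; 87/250+163/250→1. L = 1997/1000 ≈ 1.9970.
L − H = 1.9970 − 1.9176 = 0.079 bits.

0.079 bits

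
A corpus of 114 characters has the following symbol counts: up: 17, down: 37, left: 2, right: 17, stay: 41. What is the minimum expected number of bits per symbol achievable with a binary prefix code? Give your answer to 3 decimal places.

Probabilities are the counts divided by 114.
Repeatedly combine the two least-probable nodes; the expected code length is the sum of the merged weights.
merge 1/57 + 17/114 → 1/6
merge 17/114 + 1/6 → 6/19
merge 6/19 + 37/114 → 73/114
merge 41/114 + 73/114 → 1
L = 1/6 + 6/19 + 73/114 + 1 = 121/57 ≈ 2.123 bits/symbol.

2.123 bits/symbol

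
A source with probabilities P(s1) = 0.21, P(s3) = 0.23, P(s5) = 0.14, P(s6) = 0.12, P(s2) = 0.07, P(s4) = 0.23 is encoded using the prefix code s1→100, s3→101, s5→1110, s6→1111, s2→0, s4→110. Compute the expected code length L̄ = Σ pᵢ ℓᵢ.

L̄ = Σ pᵢ·ℓᵢ = 0.21·3 + 0.23·3 + 0.14·4 + 0.12·4 + 0.07·1 + 0.23·3 = 3.12 bits/symbol.

3.12 bits/symbol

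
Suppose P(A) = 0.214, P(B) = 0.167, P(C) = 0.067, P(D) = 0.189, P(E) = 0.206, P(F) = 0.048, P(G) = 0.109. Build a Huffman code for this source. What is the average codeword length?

2.695 bits/symbol

Repeatedly combine the two least-probable nodes; the expected code length is the sum of the merged weights.
merge 6/125 + 67/1000 → 23/200
merge 109/1000 + 23/200 → 28/125
merge 167/1000 + 189/1000 → 89/250
merge 103/500 + 107/500 → 21/50
merge 28/125 + 89/250 → 29/50
merge 21/50 + 29/50 → 1
L = 23/200 + 28/125 + 89/250 + 21/50 + 29/50 + 1 = 539/200 = 2.695 bits/symbol.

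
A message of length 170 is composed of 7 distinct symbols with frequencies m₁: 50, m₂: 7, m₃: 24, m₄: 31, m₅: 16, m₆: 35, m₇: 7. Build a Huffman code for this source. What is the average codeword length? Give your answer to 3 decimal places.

Probabilities are the counts divided by 170.
Repeatedly combine the two least-probable nodes; the expected code length is the sum of the merged weights.
merge 7/170 + 7/170 → 7/85
merge 7/85 + 8/85 → 3/17
merge 12/85 + 3/17 → 27/85
merge 31/170 + 7/34 → 33/85
merge 5/17 + 27/85 → 52/85
merge 33/85 + 52/85 → 1
L = 7/85 + 3/17 + 27/85 + 33/85 + 52/85 + 1 = 219/85 ≈ 2.576 bits/symbol.

2.576 bits/symbol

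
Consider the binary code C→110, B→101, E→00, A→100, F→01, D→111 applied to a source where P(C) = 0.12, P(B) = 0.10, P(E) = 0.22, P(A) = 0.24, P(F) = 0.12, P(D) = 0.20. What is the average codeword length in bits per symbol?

2.66 bits/symbol

L̄ = Σ pᵢ·ℓᵢ = 0.12·3 + 0.10·3 + 0.22·2 + 0.24·3 + 0.12·2 + 0.20·3 = 2.66 bits/symbol.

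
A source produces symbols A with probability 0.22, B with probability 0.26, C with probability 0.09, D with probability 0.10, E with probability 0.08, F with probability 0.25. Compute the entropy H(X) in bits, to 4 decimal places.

2.4222 bits

H = −Σ pᵢ log₂ pᵢ.
−0.22·log₂(0.22) = 0.4806
−0.26·log₂(0.26) = 0.5053
−0.09·log₂(0.09) = 0.3127
−0.10·log₂(0.10) = 0.3322
−0.08·log₂(0.08) = 0.2915
−0.25·log₂(0.25) = 0.5000
Sum ≈ 2.4222 → 2.4222 bits.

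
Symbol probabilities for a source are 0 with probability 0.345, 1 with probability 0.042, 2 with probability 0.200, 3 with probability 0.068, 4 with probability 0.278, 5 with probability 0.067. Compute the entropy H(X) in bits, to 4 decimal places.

H = −Σ pᵢ log₂ pᵢ.
−0.345·log₂(0.345) = 0.5297
−0.042·log₂(0.042) = 0.1921
−0.200·log₂(0.200) = 0.4644
−0.068·log₂(0.068) = 0.2637
−0.278·log₂(0.278) = 0.5134
−0.067·log₂(0.067) = 0.2613
Sum ≈ 2.2246 → 2.2246 bits.

2.2246 bits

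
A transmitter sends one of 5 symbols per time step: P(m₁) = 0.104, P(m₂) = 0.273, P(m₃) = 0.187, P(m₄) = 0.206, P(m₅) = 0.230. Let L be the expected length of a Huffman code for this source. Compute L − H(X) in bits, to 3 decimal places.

0.031 bits

Entropy H = −Σ p log₂ p ≈ 2.2605 bits.
Huffman merges: 13/125+187/1000→291/1000; 103/500+23/100→109/250; 273/1000+291/1000→141/250; 109/250+141/250→1. L = 2291/1000 ≈ 2.2910.
L − H = 2.2910 − 2.2605 = 0.031 bits.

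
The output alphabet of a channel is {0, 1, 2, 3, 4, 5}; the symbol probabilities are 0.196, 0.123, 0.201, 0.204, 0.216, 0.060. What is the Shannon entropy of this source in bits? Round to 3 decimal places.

H = −Σ pᵢ log₂ pᵢ.
−0.196·log₂(0.196) = 0.4608
−0.123·log₂(0.123) = 0.3719
−0.201·log₂(0.201) = 0.4653
−0.204·log₂(0.204) = 0.4678
−0.216·log₂(0.216) = 0.4776
−0.060·log₂(0.060) = 0.2435
Sum ≈ 2.4869 → 2.487 bits.

2.487 bits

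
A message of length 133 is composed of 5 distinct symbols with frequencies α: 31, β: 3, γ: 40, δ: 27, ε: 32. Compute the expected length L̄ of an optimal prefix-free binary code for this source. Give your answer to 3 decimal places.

2.226 bits/symbol

Probabilities are the counts divided by 133.
Repeatedly combine the two least-probable nodes; the expected code length is the sum of the merged weights.
merge 3/133 + 27/133 → 30/133
merge 30/133 + 31/133 → 61/133
merge 32/133 + 40/133 → 72/133
merge 61/133 + 72/133 → 1
L = 30/133 + 61/133 + 72/133 + 1 = 296/133 ≈ 2.226 bits/symbol.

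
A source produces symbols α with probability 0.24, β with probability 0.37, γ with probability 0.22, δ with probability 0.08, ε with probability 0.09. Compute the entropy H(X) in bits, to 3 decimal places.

H = −Σ pᵢ log₂ pᵢ.
−0.24·log₂(0.24) = 0.4941
−0.37·log₂(0.37) = 0.5307
−0.22·log₂(0.22) = 0.4806
−0.08·log₂(0.08) = 0.2915
−0.09·log₂(0.09) = 0.3127
Sum ≈ 2.1096 → 2.110 bits.

2.110 bits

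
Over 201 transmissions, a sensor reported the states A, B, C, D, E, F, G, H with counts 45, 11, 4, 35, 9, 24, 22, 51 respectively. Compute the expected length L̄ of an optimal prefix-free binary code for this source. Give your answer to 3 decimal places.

2.706 bits/symbol

Probabilities are the counts divided by 201.
Repeatedly combine the two least-probable nodes; the expected code length is the sum of the merged weights.
merge 4/201 + 3/67 → 13/201
merge 11/201 + 13/201 → 8/67
merge 22/201 + 8/67 → 46/201
merge 8/67 + 35/201 → 59/201
merge 15/67 + 46/201 → 91/201
merge 17/67 + 59/201 → 110/201
merge 91/201 + 110/201 → 1
L = 13/201 + 8/67 + 46/201 + 59/201 + 91/201 + 110/201 + 1 = 544/201 ≈ 2.706 bits/symbol.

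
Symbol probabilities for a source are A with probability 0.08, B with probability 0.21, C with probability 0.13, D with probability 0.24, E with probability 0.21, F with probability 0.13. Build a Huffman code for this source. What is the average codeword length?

Repeatedly combine the two least-probable nodes; the expected code length is the sum of the merged weights.
merge 2/25 + 13/100 → 21/100
merge 13/100 + 21/100 → 17/50
merge 21/100 + 21/100 → 21/50
merge 6/25 + 17/50 → 29/50
merge 21/50 + 29/50 → 1
L = 21/100 + 17/50 + 21/50 + 29/50 + 1 = 51/20 = 2.55 bits/symbol.

2.55 bits/symbol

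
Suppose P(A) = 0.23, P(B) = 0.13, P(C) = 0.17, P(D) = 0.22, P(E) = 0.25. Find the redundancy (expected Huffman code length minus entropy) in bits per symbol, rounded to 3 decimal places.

Entropy H = −Σ p log₂ p ≈ 2.2855 bits.
Huffman merges: 13/100+17/100→3/10; 11/50+23/100→9/20; 1/4+3/10→11/20; 9/20+11/20→1. L = 23/10 ≈ 2.3000.
L − H = 2.3000 − 2.2855 = 0.015 bits.

0.015 bits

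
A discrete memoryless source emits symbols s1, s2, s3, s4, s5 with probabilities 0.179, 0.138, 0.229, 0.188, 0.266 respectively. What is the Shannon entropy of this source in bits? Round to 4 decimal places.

2.2871 bits

H = −Σ pᵢ log₂ pᵢ.
−0.179·log₂(0.179) = 0.4443
−0.138·log₂(0.138) = 0.3943
−0.229·log₂(0.229) = 0.4870
−0.188·log₂(0.188) = 0.4533
−0.266·log₂(0.266) = 0.5082
Sum ≈ 2.2871 → 2.2871 bits.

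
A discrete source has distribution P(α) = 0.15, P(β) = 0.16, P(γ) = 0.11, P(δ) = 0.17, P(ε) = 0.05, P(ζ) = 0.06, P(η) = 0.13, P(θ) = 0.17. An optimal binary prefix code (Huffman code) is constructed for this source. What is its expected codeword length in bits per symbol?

2.94 bits/symbol

Repeatedly combine the two least-probable nodes; the expected code length is the sum of the merged weights.
merge 1/20 + 3/50 → 11/100
merge 11/100 + 11/100 → 11/50
merge 13/100 + 3/20 → 7/25
merge 4/25 + 17/100 → 33/100
merge 17/100 + 11/50 → 39/100
merge 7/25 + 33/100 → 61/100
merge 39/100 + 61/100 → 1
L = 11/100 + 11/50 + 7/25 + 33/100 + 39/100 + 61/100 + 1 = 147/50 = 2.94 bits/symbol.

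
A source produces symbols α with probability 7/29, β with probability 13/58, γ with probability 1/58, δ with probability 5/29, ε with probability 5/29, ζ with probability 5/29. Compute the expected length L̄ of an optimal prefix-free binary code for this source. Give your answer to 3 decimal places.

2.534 bits/symbol

Repeatedly combine the two least-probable nodes; the expected code length is the sum of the merged weights.
merge 1/58 + 5/29 → 11/58
merge 5/29 + 5/29 → 10/29
merge 11/58 + 13/58 → 12/29
merge 7/29 + 10/29 → 17/29
merge 12/29 + 17/29 → 1
L = 11/58 + 10/29 + 12/29 + 17/29 + 1 = 147/58 ≈ 2.534 bits/symbol.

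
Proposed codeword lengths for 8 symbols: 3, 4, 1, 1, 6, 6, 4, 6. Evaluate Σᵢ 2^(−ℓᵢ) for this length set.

With common denominator 2^6 = 64: Σ 2^(−ℓᵢ) = 8/64 + 4/64 + 32/64 + 32/64 + 1/64 + 1/64 + 4/64 + 1/64 = 83/64 = 1.296875.

1.296875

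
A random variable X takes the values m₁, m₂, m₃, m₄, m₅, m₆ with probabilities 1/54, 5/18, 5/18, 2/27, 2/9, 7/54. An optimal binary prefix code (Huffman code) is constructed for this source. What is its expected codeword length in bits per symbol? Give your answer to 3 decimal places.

Repeatedly combine the two least-probable nodes; the expected code length is the sum of the merged weights.
merge 1/54 + 2/27 → 5/54
merge 5/54 + 7/54 → 2/9
merge 2/9 + 2/9 → 4/9
merge 5/18 + 5/18 → 5/9
merge 4/9 + 5/9 → 1
L = 5/54 + 2/9 + 4/9 + 5/9 + 1 = 125/54 ≈ 2.315 bits/symbol.

2.315 bits/symbol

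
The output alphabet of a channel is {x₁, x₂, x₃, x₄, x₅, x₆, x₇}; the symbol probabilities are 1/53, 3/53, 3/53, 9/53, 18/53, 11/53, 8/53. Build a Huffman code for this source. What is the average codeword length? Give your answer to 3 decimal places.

Repeatedly combine the two least-probable nodes; the expected code length is the sum of the merged weights.
merge 1/53 + 3/53 → 4/53
merge 3/53 + 4/53 → 7/53
merge 7/53 + 8/53 → 15/53
merge 9/53 + 11/53 → 20/53
merge 15/53 + 18/53 → 33/53
merge 20/53 + 33/53 → 1
L = 4/53 + 7/53 + 15/53 + 20/53 + 33/53 + 1 = 132/53 ≈ 2.491 bits/symbol.

2.491 bits/symbol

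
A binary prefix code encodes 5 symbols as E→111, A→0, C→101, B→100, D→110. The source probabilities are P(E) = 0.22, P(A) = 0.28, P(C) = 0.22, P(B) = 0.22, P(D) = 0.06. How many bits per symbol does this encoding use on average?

2.44 bits/symbol

L̄ = Σ pᵢ·ℓᵢ = 0.22·3 + 0.28·1 + 0.22·3 + 0.22·3 + 0.06·3 = 2.44 bits/symbol.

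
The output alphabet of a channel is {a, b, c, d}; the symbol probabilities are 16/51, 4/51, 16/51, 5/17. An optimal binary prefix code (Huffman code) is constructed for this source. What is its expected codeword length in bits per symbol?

Repeatedly combine the two least-probable nodes; the expected code length is the sum of the merged weights.
merge 4/51 + 5/17 → 19/51
merge 16/51 + 16/51 → 32/51
merge 19/51 + 32/51 → 1
L = 19/51 + 32/51 + 1 = 2 bits/symbol.

2 bits/symbol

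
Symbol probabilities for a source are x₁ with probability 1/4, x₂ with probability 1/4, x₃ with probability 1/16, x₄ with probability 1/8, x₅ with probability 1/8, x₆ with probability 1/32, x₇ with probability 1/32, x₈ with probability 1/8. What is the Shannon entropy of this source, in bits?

Each probability is a power of 1/2, so log₂(1/p) is an integer.
H = Σ p·log₂(1/p) = 1/4·2 + 1/4·2 + 1/16·4 + 1/8·3 + 1/8·3 + 1/32·5 + 1/32·5 + 1/8·3 = 2.6875 bits.

2.6875 bits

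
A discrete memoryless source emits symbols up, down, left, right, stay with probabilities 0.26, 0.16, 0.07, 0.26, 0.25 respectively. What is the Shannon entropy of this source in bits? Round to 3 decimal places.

H = −Σ pᵢ log₂ pᵢ.
−0.26·log₂(0.26) = 0.5053
−0.16·log₂(0.16) = 0.4230
−0.07·log₂(0.07) = 0.2686
−0.26·log₂(0.26) = 0.5053
−0.25·log₂(0.25) = 0.5000
Sum ≈ 2.2021 → 2.202 bits.

2.202 bits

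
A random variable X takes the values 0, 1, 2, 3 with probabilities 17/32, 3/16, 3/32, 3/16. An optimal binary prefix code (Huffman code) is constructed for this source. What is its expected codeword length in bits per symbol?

Repeatedly combine the two least-probable nodes; the expected code length is the sum of the merged weights.
merge 3/32 + 3/16 → 9/32
merge 3/16 + 9/32 → 15/32
merge 15/32 + 17/32 → 1
L = 9/32 + 15/32 + 1 = 7/4 = 1.75 bits/symbol.

1.75 bits/symbol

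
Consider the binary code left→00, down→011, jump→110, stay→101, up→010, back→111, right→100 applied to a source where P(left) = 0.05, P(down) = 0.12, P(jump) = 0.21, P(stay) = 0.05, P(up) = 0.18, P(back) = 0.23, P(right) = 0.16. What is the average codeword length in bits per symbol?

2.95 bits/symbol

L̄ = Σ pᵢ·ℓᵢ = 0.05·2 + 0.12·3 + 0.21·3 + 0.05·3 + 0.18·3 + 0.23·3 + 0.16·3 = 2.95 bits/symbol.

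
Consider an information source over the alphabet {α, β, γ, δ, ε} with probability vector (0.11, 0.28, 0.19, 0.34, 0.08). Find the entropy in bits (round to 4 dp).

H = −Σ pᵢ log₂ pᵢ.
−0.11·log₂(0.11) = 0.3503
−0.28·log₂(0.28) = 0.5142
−0.19·log₂(0.19) = 0.4552
−0.34·log₂(0.34) = 0.5292
−0.08·log₂(0.08) = 0.2915
Sum ≈ 2.1404 → 2.1404 bits.

2.1404 bits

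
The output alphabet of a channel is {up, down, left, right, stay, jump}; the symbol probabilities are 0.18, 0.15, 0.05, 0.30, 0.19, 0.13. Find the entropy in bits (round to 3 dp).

2.431 bits

H = −Σ pᵢ log₂ pᵢ.
−0.18·log₂(0.18) = 0.4453
−0.15·log₂(0.15) = 0.4105
−0.05·log₂(0.05) = 0.2161
−0.30·log₂(0.30) = 0.5211
−0.19·log₂(0.19) = 0.4552
−0.13·log₂(0.13) = 0.3826
Sum ≈ 2.4309 → 2.431 bits.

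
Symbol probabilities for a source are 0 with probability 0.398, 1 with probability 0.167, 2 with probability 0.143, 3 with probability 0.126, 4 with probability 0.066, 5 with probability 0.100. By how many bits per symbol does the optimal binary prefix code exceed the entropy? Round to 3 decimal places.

Entropy H = −Σ p log₂ p ≈ 2.3290 bits.
Huffman merges: 33/500+1/10→83/500; 63/500+143/1000→269/1000; 83/500+167/1000→333/1000; 269/1000+333/1000→301/500; 199/500+301/500→1. L = 237/100 ≈ 2.3700.
L − H = 2.3700 − 2.3290 = 0.041 bits.

0.041 bits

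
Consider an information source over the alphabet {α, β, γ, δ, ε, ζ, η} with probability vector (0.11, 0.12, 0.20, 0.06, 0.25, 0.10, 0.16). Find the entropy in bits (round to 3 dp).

2.680 bits

H = −Σ pᵢ log₂ pᵢ.
−0.11·log₂(0.11) = 0.3503
−0.12·log₂(0.12) = 0.3671
−0.20·log₂(0.20) = 0.4644
−0.06·log₂(0.06) = 0.2435
−0.25·log₂(0.25) = 0.5000
−0.10·log₂(0.10) = 0.3322
−0.16·log₂(0.16) = 0.4230
Sum ≈ 2.6805 → 2.680 bits.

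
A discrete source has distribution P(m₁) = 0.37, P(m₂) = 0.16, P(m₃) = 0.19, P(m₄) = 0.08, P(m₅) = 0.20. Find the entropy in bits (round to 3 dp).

H = −Σ pᵢ log₂ pᵢ.
−0.37·log₂(0.37) = 0.5307
−0.16·log₂(0.16) = 0.4230
−0.19·log₂(0.19) = 0.4552
−0.08·log₂(0.08) = 0.2915
−0.20·log₂(0.20) = 0.4644
Sum ≈ 2.1649 → 2.165 bits.

2.165 bits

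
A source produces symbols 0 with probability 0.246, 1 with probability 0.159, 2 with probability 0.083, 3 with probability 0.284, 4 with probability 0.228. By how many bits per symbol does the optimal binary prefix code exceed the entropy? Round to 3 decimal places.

0.022 bits

Entropy H = −Σ p log₂ p ≈ 2.2196 bits.
Huffman merges: 83/1000+159/1000→121/500; 57/250+121/500→47/100; 123/500+71/250→53/100; 47/100+53/100→1. L = 1121/500 ≈ 2.2420.
L − H = 2.2420 − 2.2196 = 0.022 bits.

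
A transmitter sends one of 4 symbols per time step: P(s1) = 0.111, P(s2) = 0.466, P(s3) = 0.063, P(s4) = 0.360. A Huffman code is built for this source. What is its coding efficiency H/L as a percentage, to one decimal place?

Entropy H = −Σ p log₂ p ≈ 1.6473 bits.
Huffman merges: 63/1000+111/1000→87/500; 87/500+9/25→267/500; 233/500+267/500→1. L = 427/250 ≈ 1.7080.
Efficiency = H/L = 1.6473/1.7080 = 96.4%.

96.4%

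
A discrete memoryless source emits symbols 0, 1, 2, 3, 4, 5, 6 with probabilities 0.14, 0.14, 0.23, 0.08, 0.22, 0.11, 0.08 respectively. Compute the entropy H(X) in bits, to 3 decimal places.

H = −Σ pᵢ log₂ pᵢ.
−0.14·log₂(0.14) = 0.3971
−0.14·log₂(0.14) = 0.3971
−0.23·log₂(0.23) = 0.4877
−0.08·log₂(0.08) = 0.2915
−0.22·log₂(0.22) = 0.4806
−0.11·log₂(0.11) = 0.3503
−0.08·log₂(0.08) = 0.2915
Sum ≈ 2.6958 → 2.696 bits.

2.696 bits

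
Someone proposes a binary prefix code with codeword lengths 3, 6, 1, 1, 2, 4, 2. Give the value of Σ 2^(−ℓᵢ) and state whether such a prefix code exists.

1.703125; no

With common denominator 2^6 = 64: Σ 2^(−ℓᵢ) = 8/64 + 1/64 + 32/64 + 32/64 + 16/64 + 4/64 + 16/64 = 109/64 = 1.703125.
Kraft's inequality requires Σ ≤ 1; here Σ = 1.703125 > 1, so no such prefix code exists.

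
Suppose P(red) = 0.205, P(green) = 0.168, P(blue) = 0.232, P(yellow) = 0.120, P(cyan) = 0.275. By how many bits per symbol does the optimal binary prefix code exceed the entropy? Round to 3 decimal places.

Entropy H = −Σ p log₂ p ≈ 2.2693 bits.
Huffman merges: 3/25+21/125→36/125; 41/200+29/125→437/1000; 11/40+36/125→563/1000; 437/1000+563/1000→1. L = 286/125 ≈ 2.2880.
L − H = 2.2880 − 2.2693 = 0.019 bits.

0.019 bits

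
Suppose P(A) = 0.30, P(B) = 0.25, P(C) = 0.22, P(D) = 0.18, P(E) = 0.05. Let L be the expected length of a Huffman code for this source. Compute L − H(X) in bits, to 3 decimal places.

Entropy H = −Σ p log₂ p ≈ 2.1631 bits.
Huffman merges: 1/20+9/50→23/100; 11/50+23/100→9/20; 1/4+3/10→11/20; 9/20+11/20→1. L = 223/100 ≈ 2.2300.
L − H = 2.2300 − 2.1631 = 0.067 bits.

0.067 bits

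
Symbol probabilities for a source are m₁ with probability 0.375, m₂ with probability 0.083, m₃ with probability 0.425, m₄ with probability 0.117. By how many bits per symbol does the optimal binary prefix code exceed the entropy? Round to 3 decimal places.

0.060 bits

Entropy H = −Σ p log₂ p ≈ 1.7155 bits.
Huffman merges: 83/1000+117/1000→1/5; 1/5+3/8→23/40; 17/40+23/40→1. L = 71/40 ≈ 1.7750.
L − H = 1.7750 − 1.7155 = 0.060 bits.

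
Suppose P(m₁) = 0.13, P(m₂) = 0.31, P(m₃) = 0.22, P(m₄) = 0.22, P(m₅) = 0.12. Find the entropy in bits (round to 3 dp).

2.235 bits

H = −Σ pᵢ log₂ pᵢ.
−0.13·log₂(0.13) = 0.3826
−0.31·log₂(0.31) = 0.5238
−0.22·log₂(0.22) = 0.4806
−0.22·log₂(0.22) = 0.4806
−0.12·log₂(0.12) = 0.3671
Sum ≈ 2.2347 → 2.235 bits.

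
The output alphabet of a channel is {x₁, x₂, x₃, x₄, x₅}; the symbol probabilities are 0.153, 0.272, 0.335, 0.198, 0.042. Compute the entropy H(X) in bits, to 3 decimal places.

2.109 bits

H = −Σ pᵢ log₂ pᵢ.
−0.153·log₂(0.153) = 0.4144
−0.272·log₂(0.272) = 0.5109
−0.335·log₂(0.335) = 0.5286
−0.198·log₂(0.198) = 0.4626
−0.042·log₂(0.042) = 0.1921
Sum ≈ 2.1085 → 2.109 bits.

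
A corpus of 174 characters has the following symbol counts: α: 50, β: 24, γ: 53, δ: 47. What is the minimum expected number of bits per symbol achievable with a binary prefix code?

Probabilities are the counts divided by 174.
Repeatedly combine the two least-probable nodes; the expected code length is the sum of the merged weights.
merge 4/29 + 47/174 → 71/174
merge 25/87 + 53/174 → 103/174
merge 71/174 + 103/174 → 1
L = 71/174 + 103/174 + 1 = 2 bits/symbol.

2 bits/symbol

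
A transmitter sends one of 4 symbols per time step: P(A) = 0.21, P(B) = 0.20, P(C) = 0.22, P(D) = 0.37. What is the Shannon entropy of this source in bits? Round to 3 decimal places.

H = −Σ pᵢ log₂ pᵢ.
−0.21·log₂(0.21) = 0.4728
−0.20·log₂(0.20) = 0.4644
−0.22·log₂(0.22) = 0.4806
−0.37·log₂(0.37) = 0.5307
Sum ≈ 1.9485 → 1.949 bits.

1.949 bits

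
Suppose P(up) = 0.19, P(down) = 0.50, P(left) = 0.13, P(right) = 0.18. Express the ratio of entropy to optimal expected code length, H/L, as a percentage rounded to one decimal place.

Entropy H = −Σ p log₂ p ≈ 1.7832 bits.
Huffman merges: 13/100+9/50→31/100; 19/100+31/100→1/2; 1/2+1/2→1. L = 181/100 ≈ 1.8100.
Efficiency = H/L = 1.7832/1.8100 = 98.5%.

98.5%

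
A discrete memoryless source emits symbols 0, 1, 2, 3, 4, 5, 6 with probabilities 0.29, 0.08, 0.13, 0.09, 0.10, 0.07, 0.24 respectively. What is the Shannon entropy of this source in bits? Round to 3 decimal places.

H = −Σ pᵢ log₂ pᵢ.
−0.29·log₂(0.29) = 0.5179
−0.08·log₂(0.08) = 0.2915
−0.13·log₂(0.13) = 0.3826
−0.09·log₂(0.09) = 0.3127
−0.10·log₂(0.10) = 0.3322
−0.07·log₂(0.07) = 0.2686
−0.24·log₂(0.24) = 0.4941
Sum ≈ 2.5996 → 2.600 bits.

2.600 bits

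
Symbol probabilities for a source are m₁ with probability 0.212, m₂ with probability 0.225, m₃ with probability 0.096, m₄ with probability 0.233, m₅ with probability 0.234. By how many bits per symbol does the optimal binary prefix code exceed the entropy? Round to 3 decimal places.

Entropy H = −Σ p log₂ p ≈ 2.2632 bits.
Huffman merges: 12/125+53/250→77/250; 9/40+233/1000→229/500; 117/500+77/250→271/500; 229/500+271/500→1. L = 577/250 ≈ 2.3080.
L − H = 2.3080 − 2.2632 = 0.045 bits.

0.045 bits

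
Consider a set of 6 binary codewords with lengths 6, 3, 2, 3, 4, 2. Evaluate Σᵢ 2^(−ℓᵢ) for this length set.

With common denominator 2^6 = 64: Σ 2^(−ℓᵢ) = 1/64 + 8/64 + 16/64 + 8/64 + 4/64 + 16/64 = 53/64 = 0.828125.

0.828125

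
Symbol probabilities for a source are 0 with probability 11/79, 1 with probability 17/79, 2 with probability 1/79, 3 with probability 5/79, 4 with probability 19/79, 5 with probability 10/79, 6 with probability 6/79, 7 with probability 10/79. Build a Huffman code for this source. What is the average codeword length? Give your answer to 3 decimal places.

Repeatedly combine the two least-probable nodes; the expected code length is the sum of the merged weights.
merge 1/79 + 5/79 → 6/79
merge 6/79 + 6/79 → 12/79
merge 10/79 + 10/79 → 20/79
merge 11/79 + 12/79 → 23/79
merge 17/79 + 19/79 → 36/79
merge 20/79 + 23/79 → 43/79
merge 36/79 + 43/79 → 1
L = 6/79 + 12/79 + 20/79 + 23/79 + 36/79 + 43/79 + 1 = 219/79 ≈ 2.772 bits/symbol.

2.772 bits/symbol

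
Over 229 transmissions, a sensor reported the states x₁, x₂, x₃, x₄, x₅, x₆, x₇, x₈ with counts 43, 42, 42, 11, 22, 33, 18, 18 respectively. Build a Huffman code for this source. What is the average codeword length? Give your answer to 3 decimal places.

Probabilities are the counts divided by 229.
Repeatedly combine the two least-probable nodes; the expected code length is the sum of the merged weights.
merge 11/229 + 18/229 → 29/229
merge 18/229 + 22/229 → 40/229
merge 29/229 + 33/229 → 62/229
merge 40/229 + 42/229 → 82/229
merge 42/229 + 43/229 → 85/229
merge 62/229 + 82/229 → 144/229
merge 85/229 + 144/229 → 1
L = 29/229 + 40/229 + 62/229 + 82/229 + 85/229 + 144/229 + 1 = 671/229 ≈ 2.930 bits/symbol.

2.930 bits/symbol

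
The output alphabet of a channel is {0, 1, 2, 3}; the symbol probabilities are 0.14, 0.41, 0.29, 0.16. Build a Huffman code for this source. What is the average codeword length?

Repeatedly combine the two least-probable nodes; the expected code length is the sum of the merged weights.
merge 7/50 + 4/25 → 3/10
merge 29/100 + 3/10 → 59/100
merge 41/100 + 59/100 → 1
L = 3/10 + 59/100 + 1 = 189/100 = 1.89 bits/symbol.

1.89 bits/symbol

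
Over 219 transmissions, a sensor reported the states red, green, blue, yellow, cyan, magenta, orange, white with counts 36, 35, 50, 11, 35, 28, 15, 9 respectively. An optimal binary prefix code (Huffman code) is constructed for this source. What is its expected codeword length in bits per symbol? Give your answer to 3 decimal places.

Probabilities are the counts divided by 219.
Repeatedly combine the two least-probable nodes; the expected code length is the sum of the merged weights.
merge 3/73 + 11/219 → 20/219
merge 5/73 + 20/219 → 35/219
merge 28/219 + 35/219 → 21/73
merge 35/219 + 35/219 → 70/219
merge 12/73 + 50/219 → 86/219
merge 21/73 + 70/219 → 133/219
merge 86/219 + 133/219 → 1
L = 20/219 + 35/219 + 21/73 + 70/219 + 86/219 + 133/219 + 1 = 626/219 ≈ 2.858 bits/symbol.

2.858 bits/symbol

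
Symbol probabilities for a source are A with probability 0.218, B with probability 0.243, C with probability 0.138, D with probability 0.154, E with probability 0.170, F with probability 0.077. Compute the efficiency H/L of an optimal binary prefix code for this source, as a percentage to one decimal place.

98.6%

Entropy H = −Σ p log₂ p ≈ 2.5044 bits.
Huffman merges: 77/1000+69/500→43/200; 77/500+17/100→81/250; 43/200+109/500→433/1000; 243/1000+81/250→567/1000; 433/1000+567/1000→1. L = 2539/1000 ≈ 2.5390.
Efficiency = H/L = 2.5044/2.5390 = 98.6%.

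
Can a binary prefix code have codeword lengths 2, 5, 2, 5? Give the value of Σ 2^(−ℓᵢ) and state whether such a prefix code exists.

0.5625; yes

With common denominator 2^5 = 32: Σ 2^(−ℓᵢ) = 8/32 + 1/32 + 8/32 + 1/32 = 18/32 = 0.5625.
Kraft's inequality requires Σ ≤ 1; here Σ = 0.5625 ≤ 1, so such a prefix code exists.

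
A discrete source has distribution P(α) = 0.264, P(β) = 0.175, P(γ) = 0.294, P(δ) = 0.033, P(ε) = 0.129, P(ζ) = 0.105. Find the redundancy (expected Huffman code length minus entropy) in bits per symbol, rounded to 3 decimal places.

Entropy H = −Σ p log₂ p ≈ 2.3515 bits.
Huffman merges: 33/1000+21/200→69/500; 129/1000+69/500→267/1000; 7/40+33/125→439/1000; 267/1000+147/500→561/1000; 439/1000+561/1000→1. L = 481/200 ≈ 2.4050.
L − H = 2.4050 − 2.3515 = 0.054 bits.

0.054 bits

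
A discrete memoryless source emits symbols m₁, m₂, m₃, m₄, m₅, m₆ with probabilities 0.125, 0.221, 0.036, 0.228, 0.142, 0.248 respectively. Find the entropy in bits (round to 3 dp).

2.414 bits

H = −Σ pᵢ log₂ pᵢ.
−0.125·log₂(0.125) = 0.3750
−0.221·log₂(0.221) = 0.4813
−0.036·log₂(0.036) = 0.1727
−0.228·log₂(0.228) = 0.4863
−0.142·log₂(0.142) = 0.3999
−0.248·log₂(0.248) = 0.4989
Sum ≈ 2.4140 → 2.414 bits.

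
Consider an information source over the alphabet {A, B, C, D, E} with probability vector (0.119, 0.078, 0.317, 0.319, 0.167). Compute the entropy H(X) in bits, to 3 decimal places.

H = −Σ pᵢ log₂ pᵢ.
−0.119·log₂(0.119) = 0.3654
−0.078·log₂(0.078) = 0.2871
−0.317·log₂(0.317) = 0.5254
−0.319·log₂(0.319) = 0.5258
−0.167·log₂(0.167) = 0.4312
Sum ≈ 2.1350 → 2.135 bits.

2.135 bits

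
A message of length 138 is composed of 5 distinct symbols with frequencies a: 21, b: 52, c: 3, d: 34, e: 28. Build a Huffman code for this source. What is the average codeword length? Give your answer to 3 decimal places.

2.174 bits/symbol

Probabilities are the counts divided by 138.
Repeatedly combine the two least-probable nodes; the expected code length is the sum of the merged weights.
merge 1/46 + 7/46 → 4/23
merge 4/23 + 14/69 → 26/69
merge 17/69 + 26/69 → 43/69
merge 26/69 + 43/69 → 1
L = 4/23 + 26/69 + 43/69 + 1 = 50/23 ≈ 2.174 bits/symbol.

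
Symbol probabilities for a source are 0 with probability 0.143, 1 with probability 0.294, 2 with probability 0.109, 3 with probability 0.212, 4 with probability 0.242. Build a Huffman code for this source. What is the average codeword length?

Repeatedly combine the two least-probable nodes; the expected code length is the sum of the merged weights.
merge 109/1000 + 143/1000 → 63/250
merge 53/250 + 121/500 → 227/500
merge 63/250 + 147/500 → 273/500
merge 227/500 + 273/500 → 1
L = 63/250 + 227/500 + 273/500 + 1 = 563/250 = 2.252 bits/symbol.

2.252 bits/symbol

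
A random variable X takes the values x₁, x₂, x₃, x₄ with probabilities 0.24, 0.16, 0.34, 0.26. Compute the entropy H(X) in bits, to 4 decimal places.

H = −Σ pᵢ log₂ pᵢ.
−0.24·log₂(0.24) = 0.4941
−0.16·log₂(0.16) = 0.4230
−0.34·log₂(0.34) = 0.5292
−0.26·log₂(0.26) = 0.5053
Sum ≈ 1.9516 → 1.9516 bits.

1.9516 bits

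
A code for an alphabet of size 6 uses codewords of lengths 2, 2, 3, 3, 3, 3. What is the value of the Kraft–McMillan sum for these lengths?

With common denominator 2^3 = 8: Σ 2^(−ℓᵢ) = 2/8 + 2/8 + 1/8 + 1/8 + 1/8 + 1/8 = 8/8 = 1.

1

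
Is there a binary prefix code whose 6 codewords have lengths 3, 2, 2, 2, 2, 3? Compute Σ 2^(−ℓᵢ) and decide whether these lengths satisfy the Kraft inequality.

1.25; no

With common denominator 2^3 = 8: Σ 2^(−ℓᵢ) = 1/8 + 2/8 + 2/8 + 2/8 + 2/8 + 1/8 = 10/8 = 1.25.
Kraft's inequality requires Σ ≤ 1; here Σ = 1.25 > 1, so no such prefix code exists.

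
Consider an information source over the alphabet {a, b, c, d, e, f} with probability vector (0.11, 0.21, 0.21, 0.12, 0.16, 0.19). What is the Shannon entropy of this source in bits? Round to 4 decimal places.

2.5412 bits

H = −Σ pᵢ log₂ pᵢ.
−0.11·log₂(0.11) = 0.3503
−0.21·log₂(0.21) = 0.4728
−0.21·log₂(0.21) = 0.4728
−0.12·log₂(0.12) = 0.3671
−0.16·log₂(0.16) = 0.4230
−0.19·log₂(0.19) = 0.4552
Sum ≈ 2.5412 → 2.5412 bits.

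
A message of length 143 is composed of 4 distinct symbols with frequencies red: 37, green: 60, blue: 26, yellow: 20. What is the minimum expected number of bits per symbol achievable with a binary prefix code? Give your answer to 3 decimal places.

Probabilities are the counts divided by 143.
Repeatedly combine the two least-probable nodes; the expected code length is the sum of the merged weights.
merge 20/143 + 2/11 → 46/143
merge 37/143 + 46/143 → 83/143
merge 60/143 + 83/143 → 1
L = 46/143 + 83/143 + 1 = 272/143 ≈ 1.902 bits/symbol.

1.902 bits/symbol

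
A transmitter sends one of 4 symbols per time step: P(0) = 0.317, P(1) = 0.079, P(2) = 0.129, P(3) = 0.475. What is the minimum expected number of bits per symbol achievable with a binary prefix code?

1.733 bits/symbol

Repeatedly combine the two least-probable nodes; the expected code length is the sum of the merged weights.
merge 79/1000 + 129/1000 → 26/125
merge 26/125 + 317/1000 → 21/40
merge 19/40 + 21/40 → 1
L = 26/125 + 21/40 + 1 = 1733/1000 = 1.733 bits/symbol.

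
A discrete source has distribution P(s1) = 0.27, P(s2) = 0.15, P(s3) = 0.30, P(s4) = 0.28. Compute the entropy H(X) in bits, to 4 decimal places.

H = −Σ pᵢ log₂ pᵢ.
−0.27·log₂(0.27) = 0.5100
−0.15·log₂(0.15) = 0.4105
−0.30·log₂(0.30) = 0.5211
−0.28·log₂(0.28) = 0.5142
Sum ≈ 1.9559 → 1.9559 bits.

1.9559 bits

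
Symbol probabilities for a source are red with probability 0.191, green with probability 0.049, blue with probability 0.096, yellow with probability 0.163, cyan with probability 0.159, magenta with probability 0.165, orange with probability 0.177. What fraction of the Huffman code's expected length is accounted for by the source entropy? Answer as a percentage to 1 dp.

Entropy H = −Σ p log₂ p ≈ 2.7134 bits.
Huffman merges: 49/1000+12/125→29/200; 29/200+159/1000→38/125; 163/1000+33/200→41/125; 177/1000+191/1000→46/125; 38/125+41/125→79/125; 46/125+79/125→1. L = 2777/1000 ≈ 2.7770.
Efficiency = H/L = 2.7134/2.7770 = 97.7%.

97.7%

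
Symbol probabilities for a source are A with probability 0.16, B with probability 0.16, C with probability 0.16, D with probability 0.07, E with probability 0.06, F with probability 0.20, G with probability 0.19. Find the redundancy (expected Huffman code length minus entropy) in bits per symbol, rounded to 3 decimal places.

0.039 bits

Entropy H = −Σ p log₂ p ≈ 2.7008 bits.
Huffman merges: 3/50+7/100→13/100; 13/100+4/25→29/100; 4/25+4/25→8/25; 19/100+1/5→39/100; 29/100+8/25→61/100; 39/100+61/100→1. L = 137/50 ≈ 2.7400.
L − H = 2.7400 − 2.7008 = 0.039 bits.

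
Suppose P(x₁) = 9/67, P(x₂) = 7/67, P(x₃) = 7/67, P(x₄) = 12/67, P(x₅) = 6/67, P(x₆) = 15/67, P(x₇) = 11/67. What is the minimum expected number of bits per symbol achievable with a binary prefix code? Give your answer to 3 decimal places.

2.776 bits/symbol

Repeatedly combine the two least-probable nodes; the expected code length is the sum of the merged weights.
merge 6/67 + 7/67 → 13/67
merge 7/67 + 9/67 → 16/67
merge 11/67 + 12/67 → 23/67
merge 13/67 + 15/67 → 28/67
merge 16/67 + 23/67 → 39/67
merge 28/67 + 39/67 → 1
L = 13/67 + 16/67 + 23/67 + 28/67 + 39/67 + 1 = 186/67 ≈ 2.776 bits/symbol.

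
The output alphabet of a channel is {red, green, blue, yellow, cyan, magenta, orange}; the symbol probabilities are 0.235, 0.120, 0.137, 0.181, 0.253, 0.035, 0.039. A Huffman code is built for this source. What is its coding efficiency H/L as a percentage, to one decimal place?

98.6%

Entropy H = −Σ p log₂ p ≈ 2.5507 bits.
Huffman merges: 7/200+39/1000→37/500; 37/500+3/25→97/500; 137/1000+181/1000→159/500; 97/500+47/200→429/1000; 253/1000+159/500→571/1000; 429/1000+571/1000→1. L = 1293/500 ≈ 2.5860.
Efficiency = H/L = 2.5507/2.5860 = 98.6%.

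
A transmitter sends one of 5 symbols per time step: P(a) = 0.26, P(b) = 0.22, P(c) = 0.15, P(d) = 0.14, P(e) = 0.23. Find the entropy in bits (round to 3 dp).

H = −Σ pᵢ log₂ pᵢ.
−0.26·log₂(0.26) = 0.5053
−0.22·log₂(0.22) = 0.4806
−0.15·log₂(0.15) = 0.4105
−0.14·log₂(0.14) = 0.3971
−0.23·log₂(0.23) = 0.4877
Sum ≈ 2.2812 → 2.281 bits.

2.281 bits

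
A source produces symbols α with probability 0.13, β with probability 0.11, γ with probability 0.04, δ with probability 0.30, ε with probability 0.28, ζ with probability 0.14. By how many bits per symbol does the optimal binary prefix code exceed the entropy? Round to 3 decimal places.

0.069 bits

Entropy H = −Σ p log₂ p ≈ 2.3511 bits.
Huffman merges: 1/25+11/100→3/20; 13/100+7/50→27/100; 3/20+27/100→21/50; 7/25+3/10→29/50; 21/50+29/50→1. L = 121/50 ≈ 2.4200.
L − H = 2.4200 − 2.3511 = 0.069 bits.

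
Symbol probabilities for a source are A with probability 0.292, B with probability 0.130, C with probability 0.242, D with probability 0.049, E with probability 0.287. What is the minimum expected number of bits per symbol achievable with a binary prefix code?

Repeatedly combine the two least-probable nodes; the expected code length is the sum of the merged weights.
merge 49/1000 + 13/100 → 179/1000
merge 179/1000 + 121/500 → 421/1000
merge 287/1000 + 73/250 → 579/1000
merge 421/1000 + 579/1000 → 1
L = 179/1000 + 421/1000 + 579/1000 + 1 = 2179/1000 = 2.179 bits/symbol.

2.179 bits/symbol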